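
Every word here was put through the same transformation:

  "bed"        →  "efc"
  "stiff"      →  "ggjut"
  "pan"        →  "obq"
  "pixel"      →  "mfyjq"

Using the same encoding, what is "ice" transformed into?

The output letters match the input read backwards, each shifted +1: bed reversed is deb. Two steps: reverse the string, then apply a Caesar shift of +1.
For ice: reverse → eci; then shift: e+1=f, c+1=d, i+1=j.

fdj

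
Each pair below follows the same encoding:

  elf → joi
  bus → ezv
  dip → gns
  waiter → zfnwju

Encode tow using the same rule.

The shift depends on letter class: consonant l→o is +3, but vowel e→j is +5. The rule splits by letter class: vowels +5, consonants +3.
Applying it to tow: t(cons)+3=w, o(vowel)+5=t, w(cons)+3=z.

wtz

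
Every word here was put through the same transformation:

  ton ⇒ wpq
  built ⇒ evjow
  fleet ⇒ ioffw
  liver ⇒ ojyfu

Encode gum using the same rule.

jvp

Two shifts are in play — +1 for a/e/i/o/u, +3 for every other letter.
On gum: g(cons)+3=j, u(vowel)+1=v, m(cons)+3=p.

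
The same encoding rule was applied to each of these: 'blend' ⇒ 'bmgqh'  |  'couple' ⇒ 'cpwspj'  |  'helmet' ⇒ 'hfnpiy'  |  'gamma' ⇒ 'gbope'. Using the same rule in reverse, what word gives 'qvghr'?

In blend: b→b is +0, l→m is +1, e→g is +2, n→q is +3 — the shift increases by 1 each position. The shift increases by 1 at each position, starting from +0: 0, 1, 2, ….
Decoding qvghr: q−0=q, v−1=u, g−2=e, h−3=e, r−4=n.

queen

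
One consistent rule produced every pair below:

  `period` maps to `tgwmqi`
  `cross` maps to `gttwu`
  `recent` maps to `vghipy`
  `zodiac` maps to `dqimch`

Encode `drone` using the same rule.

Shifts by position in period: pos 0: p→t (+4), pos 1: e→g (+2), pos 2: r→w (+5), pos 3: i→m (+4), pos 4: o→q (+2), pos 5: d→i (+5) — repeating every 3. The shifts repeat in a cycle of length 3: positions 0,1,… shift by +4, +2, +5, then the pattern repeats.
For drone: d+4=h, r+2=t, o+5=t, n+4=r, e+2=g.

httrg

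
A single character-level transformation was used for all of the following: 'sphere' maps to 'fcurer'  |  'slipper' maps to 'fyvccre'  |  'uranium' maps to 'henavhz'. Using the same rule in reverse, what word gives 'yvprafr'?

Compare letters: s→f is +13, p→c is +13, h→u is +13 — a constant shift. It's a constant shift of +13 (ROT13).
Reversing it on yvprafr: y−13=l, v−13=i, p−13=c, r−13=e, a−13=n, f−13=s, r−13=e.

license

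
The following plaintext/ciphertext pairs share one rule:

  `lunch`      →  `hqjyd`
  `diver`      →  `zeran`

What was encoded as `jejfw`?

This is a Caesar cipher with shift 22.
Undoing it on jejfw: j−22=n, e−22=i, j−22=n, f−22=j, w−22=a.

ninja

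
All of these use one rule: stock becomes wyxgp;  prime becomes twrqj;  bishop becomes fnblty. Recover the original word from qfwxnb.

Shifts by position in stock: pos 0: s→w (+4), pos 1: t→y (+5), pos 2: o→x (+9), pos 3: c→g (+4), pos 4: k→p (+5) — repeating every 3. A repeating key of period 3 is used — shifts +4, +5, +9 over and over.
Undoing it on qfwxnb: q−4=m, f−5=a, w−9=n, x−4=t, n−5=i, b−9=s.

mantis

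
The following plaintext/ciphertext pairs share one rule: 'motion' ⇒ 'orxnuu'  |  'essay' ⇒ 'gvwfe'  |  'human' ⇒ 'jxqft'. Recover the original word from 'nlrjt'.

Each letter shifts forward by (position + 2), i.e. 2, 3, 4, … — the shift grows by one for each successive letter.
Undoing it on nlrjt: n−2=l, l−3=i, r−4=n, j−5=e, t−6=n.

linen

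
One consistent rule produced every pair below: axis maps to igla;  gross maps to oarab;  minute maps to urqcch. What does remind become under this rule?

znpqwg

Shifts by position in axis: pos 0: a→i (+8), pos 1: x→g (+9), pos 2: i→l (+3), pos 3: s→a (+8) — repeating every 3. The shifts repeat in a cycle of length 3: positions 0,1,… shift by +8, +9, +3, then the pattern repeats.
For remind: r+8=z, e+9=n, m+3=p, i+8=q, n+9=w, d+3=g.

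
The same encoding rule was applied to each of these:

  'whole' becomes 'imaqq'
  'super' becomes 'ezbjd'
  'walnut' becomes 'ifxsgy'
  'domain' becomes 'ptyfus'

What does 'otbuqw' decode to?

Shifts by position in whole: pos 0: w→i (+12), pos 1: h→m (+5), pos 2: o→a (+12), pos 3: l→q (+5) — repeating every 2. A repeating key of period 2 is used — shifts +12, +5 over and over.
Undoing it on otbuqw: o−12=c, t−5=o, b−12=p, u−5=p, q−12=e, w−5=r.

copper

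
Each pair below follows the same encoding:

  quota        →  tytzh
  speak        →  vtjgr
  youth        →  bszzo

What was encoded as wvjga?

treat

In quota: q→t is +3, u→y is +4, o→t is +5, t→z is +6 — the shift increases by 1 each position. Letter i (0-indexed) is shifted by i+3, so successive shifts are 3, 4, 5, ….
Undoing it on wvjga: w−3=t, v−4=r, j−5=e, g−6=a, a−7=t.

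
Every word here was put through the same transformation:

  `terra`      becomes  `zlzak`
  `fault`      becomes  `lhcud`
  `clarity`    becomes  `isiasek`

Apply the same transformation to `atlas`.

gatjc

Letter i (0-indexed) is shifted by i+6, so successive shifts are 6, 7, 8, ….
Applying it to atlas: a+6=g, t+7=a, l+8=t, a+9=j, s+10=c.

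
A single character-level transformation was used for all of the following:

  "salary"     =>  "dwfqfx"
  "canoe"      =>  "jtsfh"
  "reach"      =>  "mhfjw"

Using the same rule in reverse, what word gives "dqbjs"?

newly

The output letters match the input read backwards, each shifted +5: salary reversed is yralas. Two steps: reverse the string, then apply a Caesar shift of +5.
Decoding dqbjs: shift back: d−5=y, q−5=l, b−5=w, j−5=e, s−5=n → ylwen; then reverse → newly.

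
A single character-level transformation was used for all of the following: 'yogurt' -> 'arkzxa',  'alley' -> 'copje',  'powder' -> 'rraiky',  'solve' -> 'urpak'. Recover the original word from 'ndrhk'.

Each letter shifts forward by (position + 2), i.e. 2, 3, 4, … — the shift grows by one for each successive letter.
Decoding ndrhk: n−2=l, d−3=a, r−4=n, h−5=c, k−6=e.

lance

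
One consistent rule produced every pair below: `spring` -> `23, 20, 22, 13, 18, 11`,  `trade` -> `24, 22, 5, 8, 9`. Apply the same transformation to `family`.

s is letter #19 and maps to 23: an offset of 4. Each letter is replaced by its alphabet position (a=1..z=26) + 4.
For family: f=6→10, a=1→5, m=13→17, i=9→13, l=12→16, y=25→29.

10, 5, 17, 13, 16, 29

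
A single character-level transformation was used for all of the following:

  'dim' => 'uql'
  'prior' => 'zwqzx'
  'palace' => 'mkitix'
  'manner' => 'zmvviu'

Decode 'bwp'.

The output letters match the input read backwards, each shifted +8: dim reversed is mid. The word is reversed, then every letter is shifted forward by 8.
Reversing it on bwp: shift back: b−8=t, w−8=o, p−8=h → toh; then reverse → hot.

hot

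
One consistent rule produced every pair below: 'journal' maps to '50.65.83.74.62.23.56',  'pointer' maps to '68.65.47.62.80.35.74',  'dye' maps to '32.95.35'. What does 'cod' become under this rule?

29.65.32

j(#10)→50 and o(#15)→65: differences scale by 3, so n = 3·pos + 20. The formula is n = 3×(alphabet index, a=1) + 20.
For cod: c=3→29, o=15→65, d=4→32.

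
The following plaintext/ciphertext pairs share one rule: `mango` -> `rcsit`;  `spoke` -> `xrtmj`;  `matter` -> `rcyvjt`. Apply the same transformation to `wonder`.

bqsfjt

It's a Vigenère-style cipher with numeric key [5,2]: position i shifts by key[i mod 2].
Applying it to wonder: w+5=b, o+2=q, n+5=s, d+2=f, e+5=j, r+2=t.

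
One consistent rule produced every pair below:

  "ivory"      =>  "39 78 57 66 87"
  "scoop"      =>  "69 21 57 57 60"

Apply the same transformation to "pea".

i(#9)→39 and v(#22)→78: differences scale by 3, so n = 3·pos + 12. Each letter becomes 3×(its alphabet position, a=1..z=26) + 12.
Applying it to pea: p=16→60, e=5→27, a=1→15.

60 27 15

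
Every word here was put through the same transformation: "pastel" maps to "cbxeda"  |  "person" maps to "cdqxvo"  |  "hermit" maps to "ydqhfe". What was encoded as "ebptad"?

tackle

p(15)→c(2) and a(0)→b(1) fit y≡7x+1 (mod 26); the inverse of 7 mod 26 is 15. This is an affine cipher: with a=0,…,z=25, each position x becomes (7x+1) mod 26.
Decoding ebptad: e(4)→15·(4−1)≡19=t; b(1)→15·(1−1)≡0=a; p(15)→15·(15−1)≡2=c; t(19)→15·(19−1)≡10=k; a(0)→15·(0−1)≡11=l; d(3)→15·(3−1)≡4=e (all mod 26).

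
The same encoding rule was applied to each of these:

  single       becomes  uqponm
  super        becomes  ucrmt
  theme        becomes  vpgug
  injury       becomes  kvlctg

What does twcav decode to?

roast

The shifts repeat in a cycle of length 2: positions 0,1,… shift by +2, +8, then the pattern repeats.
Undoing it on twcav: t−2=r, w−8=o, c−2=a, a−8=s, v−2=t.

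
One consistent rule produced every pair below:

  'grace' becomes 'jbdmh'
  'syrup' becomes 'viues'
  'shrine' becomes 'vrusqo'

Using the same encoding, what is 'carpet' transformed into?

Shifts by position in grace: pos 0: g→j (+3), pos 1: r→b (+10), pos 2: a→d (+3), pos 3: c→m (+10) — repeating every 2. The shifts repeat in a cycle of length 2: positions 0,1,… shift by +3, +10, then the pattern repeats.
On carpet: c+3=f, a+10=k, r+3=u, p+10=z, e+3=h, t+10=d.

fkuzhd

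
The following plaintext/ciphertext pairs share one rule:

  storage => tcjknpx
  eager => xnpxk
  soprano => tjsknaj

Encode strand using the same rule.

tcknao

s(18)→t(19) and t(19)→c(2) fit y≡9x+13 (mod 26); the inverse of 9 mod 26 is 3. Each letter's alphabet position (a=0..z=25) is mapped through 9·x+13 mod 26 — an affine cipher.
On strand: s(18)→9·18+13≡19=t; t(19)→9·19+13≡2=c; r(17)→9·17+13≡10=k; a(0)→9·0+13≡13=n; n(13)→9·13+13≡0=a; d(3)→9·3+13≡14=o (all mod 26).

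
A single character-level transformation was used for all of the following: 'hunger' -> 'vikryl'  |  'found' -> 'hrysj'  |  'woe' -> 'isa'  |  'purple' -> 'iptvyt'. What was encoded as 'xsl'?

The output letters match the input read backwards, each shifted +4: hunger reversed is regnuh. Read the word backwards and shift each letter +4.
Undoing it on xsl: shift back: x−4=t, s−4=o, l−4=h → toh; then reverse → hot.

hot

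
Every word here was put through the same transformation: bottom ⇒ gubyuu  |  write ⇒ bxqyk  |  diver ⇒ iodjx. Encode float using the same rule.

krwfz

Shifts by position in bottom: pos 0: b→g (+5), pos 1: o→u (+6), pos 2: t→b (+8), pos 3: t→y (+5), pos 4: o→u (+6), pos 5: m→u (+8) — repeating every 3. A repeating key of period 3 is used — shifts +5, +6, +8 over and over.
For float: f+5=k, l+6=r, o+8=w, a+5=f, t+6=z.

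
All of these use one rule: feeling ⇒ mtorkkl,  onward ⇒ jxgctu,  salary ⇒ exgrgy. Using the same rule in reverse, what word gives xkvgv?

The output letters match the input read backwards, each shifted +6: feeling reversed is gnileef. Read the word backwards and shift each letter +6.
Reversing it on xkvgv: shift back: x−6=r, k−6=e, v−6=p, g−6=a, v−6=p → repap; then reverse → paper.

paper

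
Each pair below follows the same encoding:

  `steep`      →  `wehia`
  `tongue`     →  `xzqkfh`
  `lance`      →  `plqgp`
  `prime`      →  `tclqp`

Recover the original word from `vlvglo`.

A repeating key of period 3 is used — shifts +4, +11, +3 over and over.
Undoing it on vlvglo: v−4=r, l−11=a, v−3=s, g−4=c, l−11=a, o−3=l.

rascal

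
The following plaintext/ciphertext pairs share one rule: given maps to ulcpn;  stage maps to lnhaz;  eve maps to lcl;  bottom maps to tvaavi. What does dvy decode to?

The output letters match the input read backwards, each shifted +7: given reversed is nevig. Read the word backwards and shift each letter +7.
Undoing it on dvy: shift back: d−7=w, v−7=o, y−7=r → wor; then reverse → row.

row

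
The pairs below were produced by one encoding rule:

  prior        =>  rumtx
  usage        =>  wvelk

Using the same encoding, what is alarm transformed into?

coews

In prior: p→r is +2, r→u is +3, i→m is +4, o→t is +5 — the shift increases by 1 each position. Each letter shifts forward by (position + 2), i.e. 2, 3, 4, … — the shift grows by one for each successive letter.
For alarm: a+2=c, l+3=o, a+4=e, r+5=w, m+6=s.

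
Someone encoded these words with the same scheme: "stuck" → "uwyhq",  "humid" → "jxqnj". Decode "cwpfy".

The shift increases by 1 at each position, starting from +2: 2, 3, 4, ….
Decoding cwpfy: c−2=a, w−3=t, p−4=l, f−5=a, y−6=s.

atlas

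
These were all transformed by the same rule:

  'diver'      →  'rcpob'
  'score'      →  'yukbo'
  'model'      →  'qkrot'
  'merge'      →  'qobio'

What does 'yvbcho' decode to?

d(3)→r(17) and i(8)→c(2) fit y≡23x+0 (mod 26); the inverse of 23 mod 26 is 17. Each letter's alphabet position (a=0..z=25) is mapped through 23·x+0 mod 26 — an affine cipher.
Reversing it on yvbcho: y(24)→17·(24−0)≡18=s; v(21)→17·(21−0)≡19=t; b(1)→17·(1−0)≡17=r; c(2)→17·(2−0)≡8=i; h(7)→17·(7−0)≡15=p; o(14)→17·(14−0)≡4=e (all mod 26).

stripe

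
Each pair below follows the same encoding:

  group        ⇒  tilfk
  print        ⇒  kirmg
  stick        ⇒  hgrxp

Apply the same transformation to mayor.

nzbli

Each pair mirrors across the alphabet (g↔t, r↔i, o↔l): positions sum to 25. This is the alphabet-reversal cipher (Atbash): a becomes z, b becomes y, etc.
Applying it to mayor: m↔n, a↔z, y↔b, o↔l, r↔i.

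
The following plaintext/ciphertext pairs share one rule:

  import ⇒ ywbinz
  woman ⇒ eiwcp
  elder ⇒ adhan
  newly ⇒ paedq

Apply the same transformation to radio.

i(8)→y(24) and m(12)→w(22) fit y≡19x+2 (mod 26); the inverse of 19 mod 26 is 11. Each letter's alphabet position (a=0..z=25) is mapped through 19·x+2 mod 26 — an affine cipher.
Applying it to radio: r(17)→19·17+2≡13=n; a(0)→19·0+2≡2=c; d(3)→19·3+2≡7=h; i(8)→19·8+2≡24=y; o(14)→19·14+2≡8=i (all mod 26).

nchyi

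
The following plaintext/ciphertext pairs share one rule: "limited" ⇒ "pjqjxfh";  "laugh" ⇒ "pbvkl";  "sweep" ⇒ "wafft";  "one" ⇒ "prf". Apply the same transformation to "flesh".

The shift depends on letter class: consonant l→p is +4, but vowel i→j is +1. Two shifts are in play — +1 for a/e/i/o/u, +4 for every other letter.
For flesh: f(cons)+4=j, l(cons)+4=p, e(vowel)+1=f, s(cons)+4=w, h(cons)+4=l.

jpfwl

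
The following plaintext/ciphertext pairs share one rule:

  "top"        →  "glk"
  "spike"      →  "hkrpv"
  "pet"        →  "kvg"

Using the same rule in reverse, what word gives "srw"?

Each pair mirrors across the alphabet (t↔g, o↔l, p↔k): positions sum to 25. Each letter is replaced by its mirror in the alphabet: a↔z, b↔y, c↔x, and so on (the Atbash cipher).
Decoding srw: s↔h, r↔i, w↔d.

hid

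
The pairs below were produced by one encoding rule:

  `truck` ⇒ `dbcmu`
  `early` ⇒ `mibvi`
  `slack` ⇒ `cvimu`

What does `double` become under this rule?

nwclvm

The shift depends on letter class: consonant t→d is +10, but vowel u→c is +8. The rule splits by letter class: vowels +8, consonants +10.
On double: d(cons)+10=n, o(vowel)+8=w, u(vowel)+8=c, b(cons)+10=l, l(cons)+10=v, e(vowel)+8=m.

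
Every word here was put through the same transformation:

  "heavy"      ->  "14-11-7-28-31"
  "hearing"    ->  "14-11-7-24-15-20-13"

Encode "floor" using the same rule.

12-18-21-21-24

The number is (letter's place in the alphabet, a=1) + 6.
Applying it to floor: f=6→12, l=12→18, o=15→21, o=15→21, r=18→24.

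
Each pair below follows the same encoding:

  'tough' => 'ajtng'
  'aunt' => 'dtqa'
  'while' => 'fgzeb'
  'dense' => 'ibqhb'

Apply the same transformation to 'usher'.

thgbo

Each letter's alphabet position (a=0..z=25) is mapped through 19·x+3 mod 26 — an affine cipher.
For usher: u(20)→19·20+3≡19=t; s(18)→19·18+3≡7=h; h(7)→19·7+3≡6=g; e(4)→19·4+3≡1=b; r(17)→19·17+3≡14=o (all mod 26).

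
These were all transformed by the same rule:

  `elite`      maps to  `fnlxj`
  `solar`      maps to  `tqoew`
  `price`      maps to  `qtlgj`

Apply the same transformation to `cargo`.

Each letter shifts forward by (position + 1), i.e. 1, 2, 3, … — the shift grows by one for each successive letter.
Applying it to cargo: c+1=d, a+2=c, r+3=u, g+4=k, o+5=t.

dcukt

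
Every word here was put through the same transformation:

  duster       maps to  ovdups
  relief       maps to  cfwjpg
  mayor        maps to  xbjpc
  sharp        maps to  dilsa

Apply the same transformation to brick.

Shifts by position in duster: pos 0: d→o (+11), pos 1: u→v (+1), pos 2: s→d (+11), pos 3: t→u (+1) — repeating every 2. The shifts repeat in a cycle of length 2: positions 0,1,… shift by +11, +1, then the pattern repeats.
On brick: b+11=m, r+1=s, i+11=t, c+1=d, k+11=v.

mstdv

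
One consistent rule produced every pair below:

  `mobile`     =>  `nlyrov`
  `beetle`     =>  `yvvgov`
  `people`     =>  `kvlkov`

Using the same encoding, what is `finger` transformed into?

Each pair mirrors across the alphabet (m↔n, o↔l, b↔y): positions sum to 25. Each letter is replaced by its mirror in the alphabet: a↔z, b↔y, c↔x, and so on (the Atbash cipher).
Applying it to finger: f↔u, i↔r, n↔m, g↔t, e↔v, r↔i.

urmtvi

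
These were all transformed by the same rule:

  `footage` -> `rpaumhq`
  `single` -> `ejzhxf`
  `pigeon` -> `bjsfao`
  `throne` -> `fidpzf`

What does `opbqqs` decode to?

Shifts by position in footage: pos 0: f→r (+12), pos 1: o→p (+1), pos 2: o→a (+12), pos 3: t→u (+1) — repeating every 2. It's a Vigenère-style cipher with numeric key [12,1]: position i shifts by key[i mod 2].
Decoding opbqqs: o−12=c, p−1=o, b−12=p, q−1=p, q−12=e, s−1=r.

copper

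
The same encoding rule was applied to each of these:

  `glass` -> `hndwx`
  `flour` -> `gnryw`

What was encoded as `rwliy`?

quiet

The shift increases by 1 at each position, starting from +1: 1, 2, 3, ….
Reversing it on rwliy: r−1=q, w−2=u, l−3=i, i−4=e, y−5=t.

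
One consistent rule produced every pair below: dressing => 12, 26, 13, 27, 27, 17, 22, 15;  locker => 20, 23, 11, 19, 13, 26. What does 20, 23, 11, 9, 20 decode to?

local

Each letter is replaced by its alphabet position (a=1..z=26) + 8.
Decoding 20, 23, 11, 9, 20: 20→(20−8)÷1=12=l, 23→(23−8)÷1=15=o, 11→(11−8)÷1=3=c, 9→(9−8)÷1=1=a, 20→(20−8)÷1=12=l.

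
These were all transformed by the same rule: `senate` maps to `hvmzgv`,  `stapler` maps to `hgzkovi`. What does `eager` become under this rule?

Each pair mirrors across the alphabet (s↔h, e↔v, n↔m): positions sum to 25. Each letter is replaced by its mirror in the alphabet: a↔z, b↔y, c↔x, and so on (the Atbash cipher).
On eager: e↔v, a↔z, g↔t, e↔v, r↔i.

vztvi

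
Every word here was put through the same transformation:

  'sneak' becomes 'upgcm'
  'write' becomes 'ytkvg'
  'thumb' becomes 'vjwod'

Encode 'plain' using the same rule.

rnckp

Compare letters: s→u is +2, n→p is +2, e→g is +2 — a constant shift. It's a constant shift of +2 (ROT2).
For plain: p+2=r, l+2=n, a+2=c, i+2=k, n+2=p.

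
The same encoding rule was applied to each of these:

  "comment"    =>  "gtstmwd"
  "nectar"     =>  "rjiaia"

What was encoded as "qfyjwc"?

mascot

Each letter shifts forward by (position + 4), i.e. 4, 5, 6, … — the shift grows by one for each successive letter.
Decoding qfyjwc: q−4=m, f−5=a, y−6=s, j−7=c, w−8=o, c−9=t.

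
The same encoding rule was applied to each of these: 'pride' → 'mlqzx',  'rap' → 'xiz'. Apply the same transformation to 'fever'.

zmdmn

The output letters match the input read backwards, each shifted +8: pride reversed is edirp. Two steps: reverse the string, then apply a Caesar shift of +8.
On fever: reverse → revef; then shift: r+8=z, e+8=m, v+8=d, e+8=m, f+8=n.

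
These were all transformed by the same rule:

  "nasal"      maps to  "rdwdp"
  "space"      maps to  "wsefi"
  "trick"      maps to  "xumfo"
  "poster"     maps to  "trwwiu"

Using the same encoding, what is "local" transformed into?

prgdp

Shifts by position in nasal: pos 0: n→r (+4), pos 1: a→d (+3), pos 2: s→w (+4), pos 3: a→d (+3) — repeating every 2. A repeating key of period 2 is used — shifts +4, +3 over and over.
For local: l+4=p, o+3=r, c+4=g, a+3=d, l+4=p.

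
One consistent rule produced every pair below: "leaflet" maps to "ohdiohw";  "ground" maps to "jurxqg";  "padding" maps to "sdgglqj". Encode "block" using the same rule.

eorfn

Compare letters: l→o is +3, e→h is +3, a→d is +3 — a constant shift. It's a constant shift of +3 (ROT3).
On block: b+3=e, l+3=o, o+3=r, c+3=f, k+3=n.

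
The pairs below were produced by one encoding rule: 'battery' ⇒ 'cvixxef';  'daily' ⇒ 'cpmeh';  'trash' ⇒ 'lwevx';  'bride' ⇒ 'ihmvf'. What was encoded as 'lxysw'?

The word is reversed, then every letter is shifted forward by 4.
Undoing it on lxysw: shift back: l−4=h, x−4=t, y−4=u, s−4=o, w−4=s → htuos; then reverse → south.

south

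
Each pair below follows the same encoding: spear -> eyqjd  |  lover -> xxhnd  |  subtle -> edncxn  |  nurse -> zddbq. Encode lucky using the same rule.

Shifts by position in spear: pos 0: s→e (+12), pos 1: p→y (+9), pos 2: e→q (+12), pos 3: a→j (+9) — repeating every 2. It's a Vigenère-style cipher with numeric key [12,9]: position i shifts by key[i mod 2].
For lucky: l+12=x, u+9=d, c+12=o, k+9=t, y+12=k.

xdotk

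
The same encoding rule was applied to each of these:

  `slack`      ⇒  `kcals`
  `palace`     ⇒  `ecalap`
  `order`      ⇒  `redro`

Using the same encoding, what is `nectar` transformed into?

ratcen

It's just the letters in reverse order.
On nectar: reverse → ratcen.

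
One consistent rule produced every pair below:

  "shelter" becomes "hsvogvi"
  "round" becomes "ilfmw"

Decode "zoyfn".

Each pair mirrors across the alphabet (s↔h, h↔s, e↔v): positions sum to 25. Each letter is replaced by its mirror in the alphabet: a↔z, b↔y, c↔x, and so on (the Atbash cipher).
Undoing it on zoyfn: z↔a, o↔l, y↔b, f↔u, n↔m.

album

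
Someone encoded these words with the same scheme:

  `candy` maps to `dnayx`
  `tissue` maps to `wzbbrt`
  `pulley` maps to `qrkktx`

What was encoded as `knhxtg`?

c(2)→d(3) and a(0)→n(13) fit y≡21x+13 (mod 26); the inverse of 21 mod 26 is 5. Treating letters as 0–25, the rule is x ↦ 21x + 13 (mod 26).
Reversing it on knhxtg: k(10)→5·(10−13)≡11=l; n(13)→5·(13−13)≡0=a; h(7)→5·(7−13)≡22=w; x(23)→5·(23−13)≡24=y; t(19)→5·(19−13)≡4=e; g(6)→5·(6−13)≡17=r (all mod 26).

lawyer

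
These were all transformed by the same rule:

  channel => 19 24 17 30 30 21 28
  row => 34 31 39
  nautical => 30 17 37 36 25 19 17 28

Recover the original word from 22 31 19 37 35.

focus

c is letter #3 and maps to 19: an offset of 16. Letters become their 1-based position plus 16 (so a→17, b→18, …).
Reversing it on 22 31 19 37 35: 22→(22−16)÷1=6=f, 31→(31−16)÷1=15=o, 19→(19−16)÷1=3=c, 37→(37−16)÷1=21=u, 35→(35−16)÷1=19=s.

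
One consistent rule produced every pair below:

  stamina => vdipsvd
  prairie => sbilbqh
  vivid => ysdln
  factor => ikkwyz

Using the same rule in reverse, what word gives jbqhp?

grief

Shifts by position in stamina: pos 0: s→v (+3), pos 1: t→d (+10), pos 2: a→i (+8), pos 3: m→p (+3), pos 4: i→s (+10), pos 5: n→v (+8) — repeating every 3. A repeating key of period 3 is used — shifts +3, +10, +8 over and over.
Decoding jbqhp: j−3=g, b−10=r, q−8=i, h−3=e, p−10=f.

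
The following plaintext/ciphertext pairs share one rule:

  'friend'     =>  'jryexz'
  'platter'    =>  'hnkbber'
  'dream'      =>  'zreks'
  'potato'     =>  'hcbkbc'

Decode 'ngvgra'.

f(5)→j(9) and r(17)→r(17) fit y≡5x+10 (mod 26); the inverse of 5 mod 26 is 21. This is an affine cipher: with a=0,…,z=25, each position x becomes (5x+10) mod 26.
Undoing it on ngvgra: n(13)→21·(13−10)≡11=l; g(6)→21·(6−10)≡20=u; v(21)→21·(21−10)≡23=x; g(6)→21·(6−10)≡20=u; r(17)→21·(17−10)≡17=r; a(0)→21·(0−10)≡24=y (all mod 26).

luxury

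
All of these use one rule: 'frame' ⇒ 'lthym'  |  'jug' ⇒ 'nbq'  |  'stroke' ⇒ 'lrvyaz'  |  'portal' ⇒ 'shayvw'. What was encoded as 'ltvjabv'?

outcome

The output letters match the input read backwards, each shifted +7: frame reversed is emarf. Two steps: reverse the string, then apply a Caesar shift of +7.
Decoding ltvjabv: shift back: l−7=e, t−7=m, v−7=o, j−7=c, a−7=t, b−7=u, v−7=o → emoctuo; then reverse → outcome.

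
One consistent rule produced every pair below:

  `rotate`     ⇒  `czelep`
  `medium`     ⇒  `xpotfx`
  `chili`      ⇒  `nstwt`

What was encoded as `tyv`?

Every letter moves 11 places later in the alphabet, wrapping around z→a.
Decoding tyv: t−11=i, y−11=n, v−11=k.

ink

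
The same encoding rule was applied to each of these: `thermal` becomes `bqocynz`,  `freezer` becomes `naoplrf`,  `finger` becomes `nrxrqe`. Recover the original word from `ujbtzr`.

marine

In thermal: t→b is +8, h→q is +9, e→o is +10, r→c is +11 — the shift increases by 1 each position. Letter i (0-indexed) is shifted by i+8, so successive shifts are 8, 9, 10, ….
Reversing it on ujbtzr: u−8=m, j−9=a, b−10=r, t−11=i, z−12=n, r−13=e.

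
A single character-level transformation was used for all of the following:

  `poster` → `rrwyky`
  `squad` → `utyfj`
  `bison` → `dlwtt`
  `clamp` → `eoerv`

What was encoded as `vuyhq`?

truck

In poster: p→r is +2, o→r is +3, s→w is +4, t→y is +5 — the shift increases by 1 each position. The shift increases by 1 at each position, starting from +2: 2, 3, 4, ….
Decoding vuyhq: v−2=t, u−3=r, y−4=u, h−5=c, q−6=k.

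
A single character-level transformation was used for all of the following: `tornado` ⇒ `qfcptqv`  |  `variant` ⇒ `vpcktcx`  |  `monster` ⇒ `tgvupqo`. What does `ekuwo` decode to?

The output letters match the input read backwards, each shifted +2: tornado reversed is odanrot. The word is reversed, then every letter is shifted forward by 2.
Reversing it on ekuwo: shift back: e−2=c, k−2=i, u−2=s, w−2=u, o−2=m → cisum; then reverse → music.

music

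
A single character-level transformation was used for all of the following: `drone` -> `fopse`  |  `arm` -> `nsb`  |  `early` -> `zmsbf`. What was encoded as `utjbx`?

The output letters match the input read backwards, each shifted +1: drone reversed is enord. The word is reversed, then every letter is shifted forward by 1.
Undoing it on utjbx: shift back: u−1=t, t−1=s, j−1=i, b−1=a, x−1=w → tsiaw; then reverse → waist.

waist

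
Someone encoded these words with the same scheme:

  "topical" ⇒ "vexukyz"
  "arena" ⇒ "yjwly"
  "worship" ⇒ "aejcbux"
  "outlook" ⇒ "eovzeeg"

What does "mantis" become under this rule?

t(19)→v(21) and o(14)→e(4) fit y≡19x+24 (mod 26); the inverse of 19 mod 26 is 11. This is an affine cipher: with a=0,…,z=25, each position x becomes (19x+24) mod 26.
For mantis: m(12)→19·12+24≡18=s; a(0)→19·0+24≡24=y; n(13)→19·13+24≡11=l; t(19)→19·19+24≡21=v; i(8)→19·8+24≡20=u; s(18)→19·18+24≡2=c (all mod 26).

sylvuc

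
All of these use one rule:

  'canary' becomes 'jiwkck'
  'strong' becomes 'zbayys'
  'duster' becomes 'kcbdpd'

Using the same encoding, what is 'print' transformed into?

wzrxe

Each letter shifts forward by (position + 7), i.e. 7, 8, 9, … — the shift grows by one for each successive letter.
For print: p+7=w, r+8=z, i+9=r, n+10=x, t+11=e.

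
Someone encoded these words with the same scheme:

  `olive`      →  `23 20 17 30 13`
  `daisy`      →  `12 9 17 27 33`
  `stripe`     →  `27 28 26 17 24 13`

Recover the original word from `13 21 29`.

o is letter #15 and maps to 23: an offset of 8. Letters become their 1-based position plus 8 (so a→9, b→10, …).
Undoing it on 13 21 29: 13→(13−8)÷1=5=e, 21→(21−8)÷1=13=m, 29→(29−8)÷1=21=u.

emu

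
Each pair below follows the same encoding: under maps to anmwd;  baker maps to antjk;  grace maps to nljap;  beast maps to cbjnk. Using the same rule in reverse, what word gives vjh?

The output letters match the input read backwards, each shifted +9: under reversed is rednu. The word is reversed, then every letter is shifted forward by 9.
Reversing it on vjh: shift back: v−9=m, j−9=a, h−9=y → may; then reverse → yam.

yam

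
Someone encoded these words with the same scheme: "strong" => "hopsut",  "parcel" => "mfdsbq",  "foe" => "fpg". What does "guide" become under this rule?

The output letters match the input read backwards, each shifted +1: strong reversed is gnorts. The word is reversed, then every letter is shifted forward by 1.
Applying it to guide: reverse → ediug; then shift: e+1=f, d+1=e, i+1=j, u+1=v, g+1=h.

fejvh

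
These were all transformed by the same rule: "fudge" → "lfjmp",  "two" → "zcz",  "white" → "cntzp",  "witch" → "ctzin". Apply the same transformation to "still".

The shift depends on letter class: consonant f→l is +6, but vowel u→f is +11. The rule splits by letter class: vowels +11, consonants +6.
Applying it to still: s(cons)+6=y, t(cons)+6=z, i(vowel)+11=t, l(cons)+6=r, l(cons)+6=r.

yztrr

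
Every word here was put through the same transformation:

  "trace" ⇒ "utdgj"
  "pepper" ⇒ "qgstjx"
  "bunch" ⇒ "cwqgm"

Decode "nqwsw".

In trace: t→u is +1, r→t is +2, a→d is +3, c→g is +4 — the shift increases by 1 each position. Letter i (0-indexed) is shifted by i+1, so successive shifts are 1, 2, 3, ….
Reversing it on nqwsw: n−1=m, q−2=o, w−3=t, s−4=o, w−5=r.

motor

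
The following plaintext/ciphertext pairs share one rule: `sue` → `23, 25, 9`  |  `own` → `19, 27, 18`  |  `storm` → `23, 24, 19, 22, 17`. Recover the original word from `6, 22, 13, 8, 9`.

s is letter #19 and maps to 23: an offset of 4. The number is (letter's place in the alphabet, a=1) + 4.
Reversing it on 6, 22, 13, 8, 9: 6→(6−4)÷1=2=b, 22→(22−4)÷1=18=r, 13→(13−4)÷1=9=i, 8→(8−4)÷1=4=d, 9→(9−4)÷1=5=e.

bride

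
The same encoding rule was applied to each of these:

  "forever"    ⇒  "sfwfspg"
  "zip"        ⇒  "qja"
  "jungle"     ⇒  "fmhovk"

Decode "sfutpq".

The word is reversed, then every letter is shifted forward by 1.
Undoing it on sfutpq: shift back: s−1=r, f−1=e, u−1=t, t−1=s, p−1=o, q−1=p → retsop; then reverse → poster.

poster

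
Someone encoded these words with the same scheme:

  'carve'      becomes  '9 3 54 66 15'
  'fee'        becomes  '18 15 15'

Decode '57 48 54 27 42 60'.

c(#3)→9 and a(#1)→3: differences scale by 3, so n = 3·pos + 0. The formula is n = 3×(alphabet index, a=1).
Undoing it on 57 48 54 27 42 60: 57→(57−0)÷3=19=s, 48→(48−0)÷3=16=p, 54→(54−0)÷3=18=r, 27→(27−0)÷3=9=i, 42→(42−0)÷3=14=n, 60→(60−0)÷3=20=t.

sprint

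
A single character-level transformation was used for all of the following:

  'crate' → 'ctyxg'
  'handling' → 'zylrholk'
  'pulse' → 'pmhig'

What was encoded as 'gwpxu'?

c(2)→c(2) and r(17)→t(19) fit y≡15x+24 (mod 26); the inverse of 15 mod 26 is 7. Each letter's alphabet position (a=0..z=25) is mapped through 15·x+24 mod 26 — an affine cipher.
Undoing it on gwpxu: g(6)→7·(6−24)≡4=e; w(22)→7·(22−24)≡12=m; p(15)→7·(15−24)≡15=p; x(23)→7·(23−24)≡19=t; u(20)→7·(20−24)≡24=y (all mod 26).

empty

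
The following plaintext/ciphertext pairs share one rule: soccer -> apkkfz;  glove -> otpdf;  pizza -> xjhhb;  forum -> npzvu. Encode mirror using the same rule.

ujzzpz

Vowels shift forward by 1 and consonants shift forward by 8.
For mirror: m(cons)+8=u, i(vowel)+1=j, r(cons)+8=z, r(cons)+8=z, o(vowel)+1=p, r(cons)+8=z.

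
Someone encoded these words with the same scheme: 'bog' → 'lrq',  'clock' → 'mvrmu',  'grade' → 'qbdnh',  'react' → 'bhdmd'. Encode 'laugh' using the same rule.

vdxqr

The shift depends on letter class: consonant b→l is +10, but vowel o→r is +3. Vowels shift forward by 3 and consonants shift forward by 10.
On laugh: l(cons)+10=v, a(vowel)+3=d, u(vowel)+3=x, g(cons)+10=q, h(cons)+10=r.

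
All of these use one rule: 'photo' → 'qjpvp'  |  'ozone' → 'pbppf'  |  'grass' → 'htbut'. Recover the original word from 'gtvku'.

Shifts by position in photo: pos 0: p→q (+1), pos 1: h→j (+2), pos 2: o→p (+1), pos 3: t→v (+2) — repeating every 2. A repeating key of period 2 is used — shifts +1, +2 over and over.
Decoding gtvku: g−1=f, t−2=r, v−1=u, k−2=i, u−1=t.

fruit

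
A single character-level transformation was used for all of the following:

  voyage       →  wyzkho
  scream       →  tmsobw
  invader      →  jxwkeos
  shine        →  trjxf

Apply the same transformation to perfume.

Shifts by position in voyage: pos 0: v→w (+1), pos 1: o→y (+10), pos 2: y→z (+1), pos 3: a→k (+10) — repeating every 2. It's a Vigenère-style cipher with numeric key [1,10]: position i shifts by key[i mod 2].
Applying it to perfume: p+1=q, e+10=o, r+1=s, f+10=p, u+1=v, m+10=w, e+1=f.

qospvwf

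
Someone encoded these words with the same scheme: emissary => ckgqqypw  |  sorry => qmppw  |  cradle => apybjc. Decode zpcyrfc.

breathe

Compare letters: e→c is +24, m→k is +24, i→g is +24 — a constant shift. This is a Caesar cipher with shift 24.
Reversing it on zpcyrfc: z−24=b, p−24=r, c−24=e, y−24=a, r−24=t, f−24=h, c−24=e.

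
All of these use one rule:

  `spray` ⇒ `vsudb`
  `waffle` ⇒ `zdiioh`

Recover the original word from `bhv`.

yes

Compare letters: s→v is +3, p→s is +3, r→u is +3 — a constant shift. This is a Caesar cipher with shift 3.
Undoing it on bhv: b−3=y, h−3=e, v−3=s.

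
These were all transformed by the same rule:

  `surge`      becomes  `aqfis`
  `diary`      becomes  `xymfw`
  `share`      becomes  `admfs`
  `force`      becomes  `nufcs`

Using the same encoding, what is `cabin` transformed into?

cmhyz

Each letter's alphabet position (a=0..z=25) is mapped through 21·x+12 mod 26 — an affine cipher.
For cabin: c(2)→21·2+12≡2=c; a(0)→21·0+12≡12=m; b(1)→21·1+12≡7=h; i(8)→21·8+12≡24=y; n(13)→21·13+12≡25=z (all mod 26).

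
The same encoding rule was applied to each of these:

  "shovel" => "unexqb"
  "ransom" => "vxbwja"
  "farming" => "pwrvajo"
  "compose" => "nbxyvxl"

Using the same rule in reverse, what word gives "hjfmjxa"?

roadway

The output letters match the input read backwards, each shifted +9: shovel reversed is levohs. Read the word backwards and shift each letter +9.
Undoing it on hjfmjxa: shift back: h−9=y, j−9=a, f−9=w, m−9=d, j−9=a, x−9=o, a−9=r → yawdaor; then reverse → roadway.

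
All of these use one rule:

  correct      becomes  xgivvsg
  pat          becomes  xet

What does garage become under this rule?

ikevek

The output letters match the input read backwards, each shifted +4: correct reversed is tcerroc. The word is reversed, then every letter is shifted forward by 4.
For garage: reverse → egarag; then shift: e+4=i, g+4=k, a+4=e, r+4=v, a+4=e, g+4=k.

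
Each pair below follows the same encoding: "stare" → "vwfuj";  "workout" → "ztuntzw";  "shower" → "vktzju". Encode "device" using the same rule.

gjynfj

Two shifts are in play — +5 for a/e/i/o/u, +3 for every other letter.
On device: d(cons)+3=g, e(vowel)+5=j, v(cons)+3=y, i(vowel)+5=n, c(cons)+3=f, e(vowel)+5=j.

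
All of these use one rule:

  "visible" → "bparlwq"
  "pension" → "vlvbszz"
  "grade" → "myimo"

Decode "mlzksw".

In visible: v→b is +6, i→p is +7, s→a is +8, i→r is +9 — the shift increases by 1 each position. The shift increases by 1 at each position, starting from +6: 6, 7, 8, ….
Decoding mlzksw: m−6=g, l−7=e, z−8=r, k−9=b, s−10=i, w−11=l.

gerbil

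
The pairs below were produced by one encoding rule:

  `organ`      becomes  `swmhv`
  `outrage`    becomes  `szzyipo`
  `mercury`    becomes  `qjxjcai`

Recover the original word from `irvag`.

empty

The shift increases by 1 at each position, starting from +4: 4, 5, 6, ….
Decoding irvag: i−4=e, r−5=m, v−6=p, a−7=t, g−8=y.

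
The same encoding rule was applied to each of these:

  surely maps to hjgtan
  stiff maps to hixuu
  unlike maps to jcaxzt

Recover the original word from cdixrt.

notice

Compare letters: s→h is +15, u→j is +15, r→g is +15 — a constant shift. Each letter is shifted forward by 15 in the alphabet (a Caesar shift of +15).
Decoding cdixrt: c−15=n, d−15=o, i−15=t, x−15=i, r−15=c, t−15=e.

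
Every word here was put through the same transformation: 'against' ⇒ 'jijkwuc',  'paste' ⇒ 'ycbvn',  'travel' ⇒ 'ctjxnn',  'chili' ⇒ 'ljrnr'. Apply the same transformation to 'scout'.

bexwc

A repeating key of period 2 is used — shifts +9, +2 over and over.
Applying it to scout: s+9=b, c+2=e, o+9=x, u+2=w, t+9=c.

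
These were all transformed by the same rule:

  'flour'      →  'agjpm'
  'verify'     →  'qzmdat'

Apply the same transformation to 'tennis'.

Compare letters: f→a is +21, l→g is +21, o→j is +21 — a constant shift. Every letter moves 21 places later in the alphabet, wrapping around z→a.
On tennis: t+21=o, e+21=z, n+21=i, n+21=i, i+21=d, s+21=n.

oziidn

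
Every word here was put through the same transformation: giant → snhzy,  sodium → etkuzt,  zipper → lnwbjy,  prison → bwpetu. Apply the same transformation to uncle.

It's a Vigenère-style cipher with numeric key [12,5,7]: position i shifts by key[i mod 3].
For uncle: u+12=g, n+5=s, c+7=j, l+12=x, e+5=j.

gsjxj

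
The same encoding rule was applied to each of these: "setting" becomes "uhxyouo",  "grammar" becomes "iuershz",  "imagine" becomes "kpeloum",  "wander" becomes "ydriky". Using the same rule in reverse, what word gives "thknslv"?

regimen

In setting: s→u is +2, e→h is +3, t→x is +4, t→y is +5 — the shift increases by 1 each position. The shift increases by 1 at each position, starting from +2: 2, 3, 4, ….
Decoding thknslv: t−2=r, h−3=e, k−4=g, n−5=i, s−6=m, l−7=e, v−8=n.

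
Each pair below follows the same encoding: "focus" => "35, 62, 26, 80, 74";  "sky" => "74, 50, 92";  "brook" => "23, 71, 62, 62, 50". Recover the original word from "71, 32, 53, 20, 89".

relax

f(#6)→35 and o(#15)→62: differences scale by 3, so n = 3·pos + 17. Each letter becomes 3×(its alphabet position, a=1..z=26) + 17.
Reversing it on 71, 32, 53, 20, 89: 71→(71−17)÷3=18=r, 32→(32−17)÷3=5=e, 53→(53−17)÷3=12=l, 20→(20−17)÷3=1=a, 89→(89−17)÷3=24=x.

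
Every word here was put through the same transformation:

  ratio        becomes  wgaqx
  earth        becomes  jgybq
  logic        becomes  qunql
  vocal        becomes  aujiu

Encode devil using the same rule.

In ratio: r→w is +5, a→g is +6, t→a is +7, i→q is +8 — the shift increases by 1 each position. The shift increases by 1 at each position, starting from +5: 5, 6, 7, ….
For devil: d+5=i, e+6=k, v+7=c, i+8=q, l+9=u.

ikcqu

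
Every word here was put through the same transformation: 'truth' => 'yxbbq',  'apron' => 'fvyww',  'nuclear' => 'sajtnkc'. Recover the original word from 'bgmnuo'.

waffle

The shift increases by 1 at each position, starting from +5: 5, 6, 7, ….
Undoing it on bgmnuo: b−5=w, g−6=a, m−7=f, n−8=f, u−9=l, o−10=e.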